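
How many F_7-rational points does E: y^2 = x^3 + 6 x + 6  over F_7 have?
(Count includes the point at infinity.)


For each x in F_7, count y with y^2 = x^3 + 6 x + 6 mod 7:
  x = 3: RHS = 2, y in [3, 4]  -> 2 point(s)
  x = 5: RHS = 0, y in [0]  -> 1 point(s)
Affine points: 3. Add the point at infinity: total = 4.

#E(F_7) = 4


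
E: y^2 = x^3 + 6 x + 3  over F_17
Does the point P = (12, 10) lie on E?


Check whether y^2 = x^3 + 6 x + 3 (mod 17) for (x, y) = (12, 10).
LHS: y^2 = 10^2 mod 17 = 15
RHS: x^3 + 6 x + 3 = 12^3 + 6*12 + 3 mod 17 = 1
LHS != RHS

No, not on the curve


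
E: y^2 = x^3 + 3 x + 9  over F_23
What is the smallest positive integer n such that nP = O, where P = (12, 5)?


Compute successive multiples of P until we hit O:
  1P = (12, 5)
  2P = (11, 4)
  3P = (1, 6)
  4P = (14, 14)
  5P = (0, 3)
  6P = (4, 4)
  7P = (16, 6)
  8P = (8, 19)
  ... (continuing to 30P)
  30P = O

ord(P) = 30


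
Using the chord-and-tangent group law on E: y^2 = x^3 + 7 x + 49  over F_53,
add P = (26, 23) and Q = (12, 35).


P != Q, so use the chord formula.
s = (y2 - y1) / (x2 - x1) = (12) / (39) mod 53 = 37
x3 = s^2 - x1 - x2 mod 53 = 37^2 - 26 - 12 = 6
y3 = s (x1 - x3) - y1 mod 53 = 37 * (26 - 6) - 23 = 28

P + Q = (6, 28)


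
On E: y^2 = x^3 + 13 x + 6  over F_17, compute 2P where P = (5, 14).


k = 2 = 10_2 (binary, LSB first: 01)
Double-and-add from P = (5, 14):
  bit 0 = 0: acc unchanged = O
  bit 1 = 1: acc = O + (3, 2) = (3, 2)

2P = (3, 2)


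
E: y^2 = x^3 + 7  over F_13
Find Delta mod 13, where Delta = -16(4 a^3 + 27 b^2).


4 a^3 + 27 b^2 = 4*0^3 + 27*7^2 = 0 + 1323 = 1323
Delta = -16 * (1323) = -21168
Delta mod 13 = 9

Delta = 9 (mod 13)


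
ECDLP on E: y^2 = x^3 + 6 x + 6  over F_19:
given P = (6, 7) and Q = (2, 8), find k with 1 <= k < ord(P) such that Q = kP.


Enumerate multiples of P until we hit Q = (2, 8):
  1P = (6, 7)
  2P = (7, 12)
  3P = (12, 1)
  4P = (2, 8)
Match found at i = 4.

k = 4


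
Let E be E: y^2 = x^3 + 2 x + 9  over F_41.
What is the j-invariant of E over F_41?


Delta = -16(4 a^3 + 27 b^2) mod 41 = 2
-1728 * (4 a)^3 = -1728 * (4*2)^3 mod 41 = 3
j = 3 * 2^(-1) mod 41 = 22

j = 22 (mod 41)


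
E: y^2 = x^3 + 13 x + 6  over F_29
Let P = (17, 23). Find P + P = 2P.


Doubling: s = (3 x1^2 + a) / (2 y1)
s = (3*17^2 + 13) / (2*23) mod 29 = 4
x3 = s^2 - 2 x1 mod 29 = 4^2 - 2*17 = 11
y3 = s (x1 - x3) - y1 mod 29 = 4 * (17 - 11) - 23 = 1

2P = (11, 1)


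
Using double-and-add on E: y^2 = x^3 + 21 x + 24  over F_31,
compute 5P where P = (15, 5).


k = 5 = 101_2 (binary, LSB first: 101)
Double-and-add from P = (15, 5):
  bit 0 = 1: acc = O + (15, 5) = (15, 5)
  bit 1 = 0: acc unchanged = (15, 5)
  bit 2 = 1: acc = (15, 5) + (29, 6) = (15, 26)

5P = (15, 26)


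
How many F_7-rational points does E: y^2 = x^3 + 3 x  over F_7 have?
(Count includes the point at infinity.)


For each x in F_7, count y with y^2 = x^3 + 3 x + 0 mod 7:
  x = 0: RHS = 0, y in [0]  -> 1 point(s)
  x = 1: RHS = 4, y in [2, 5]  -> 2 point(s)
  x = 2: RHS = 0, y in [0]  -> 1 point(s)
  x = 3: RHS = 1, y in [1, 6]  -> 2 point(s)
  x = 5: RHS = 0, y in [0]  -> 1 point(s)
Affine points: 7. Add the point at infinity: total = 8.

#E(F_7) = 8


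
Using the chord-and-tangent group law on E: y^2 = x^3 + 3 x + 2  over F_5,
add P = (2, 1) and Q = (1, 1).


P != Q, so use the chord formula.
s = (y2 - y1) / (x2 - x1) = (0) / (4) mod 5 = 0
x3 = s^2 - x1 - x2 mod 5 = 0^2 - 2 - 1 = 2
y3 = s (x1 - x3) - y1 mod 5 = 0 * (2 - 2) - 1 = 4

P + Q = (2, 4)


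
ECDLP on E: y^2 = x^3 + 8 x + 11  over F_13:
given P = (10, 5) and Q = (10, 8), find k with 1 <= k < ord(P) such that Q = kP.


Enumerate multiples of P until we hit Q = (10, 8):
  1P = (10, 5)
  2P = (2, 10)
  3P = (2, 3)
  4P = (10, 8)
Match found at i = 4.

k = 4


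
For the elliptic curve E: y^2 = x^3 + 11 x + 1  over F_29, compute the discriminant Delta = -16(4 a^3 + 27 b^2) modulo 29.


4 a^3 + 27 b^2 = 4*11^3 + 27*1^2 = 5324 + 27 = 5351
Delta = -16 * (5351) = -85616
Delta mod 29 = 21

Delta = 21 (mod 29)


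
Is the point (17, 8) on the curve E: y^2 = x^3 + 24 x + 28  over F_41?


Check whether y^2 = x^3 + 24 x + 28 (mod 41) for (x, y) = (17, 8).
LHS: y^2 = 8^2 mod 41 = 23
RHS: x^3 + 24 x + 28 = 17^3 + 24*17 + 28 mod 41 = 19
LHS != RHS

No, not on the curve


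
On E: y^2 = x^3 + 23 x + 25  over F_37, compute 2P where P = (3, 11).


Doubling: s = (3 x1^2 + a) / (2 y1)
s = (3*3^2 + 23) / (2*11) mod 37 = 9
x3 = s^2 - 2 x1 mod 37 = 9^2 - 2*3 = 1
y3 = s (x1 - x3) - y1 mod 37 = 9 * (3 - 1) - 11 = 7

2P = (1, 7)


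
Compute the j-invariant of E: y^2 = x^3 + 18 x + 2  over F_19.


Delta = -16(4 a^3 + 27 b^2) mod 19 = 8
-1728 * (4 a)^3 = -1728 * (4*18)^3 mod 19 = 12
j = 12 * 8^(-1) mod 19 = 11

j = 11 (mod 19)


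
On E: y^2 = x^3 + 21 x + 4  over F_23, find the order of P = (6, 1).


Compute successive multiples of P until we hit O:
  1P = (6, 1)
  2P = (14, 12)
  3P = (11, 18)
  4P = (1, 16)
  5P = (2, 10)
  6P = (10, 8)
  7P = (0, 21)
  8P = (0, 2)
  ... (continuing to 15P)
  15P = O

ord(P) = 15


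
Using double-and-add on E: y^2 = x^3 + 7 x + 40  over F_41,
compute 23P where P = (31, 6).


k = 23 = 10111_2 (binary, LSB first: 11101)
Double-and-add from P = (31, 6):
  bit 0 = 1: acc = O + (31, 6) = (31, 6)
  bit 1 = 1: acc = (31, 6) + (0, 32) = (2, 12)
  bit 2 = 1: acc = (2, 12) + (39, 31) = (20, 12)
  bit 3 = 0: acc unchanged = (20, 12)
  bit 4 = 1: acc = (20, 12) + (38, 22) = (40, 27)

23P = (40, 27)


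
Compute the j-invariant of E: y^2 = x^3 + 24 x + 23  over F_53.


Delta = -16(4 a^3 + 27 b^2) mod 53 = 1
-1728 * (4 a)^3 = -1728 * (4*24)^3 mod 53 = 41
j = 41 * 1^(-1) mod 53 = 41

j = 41 (mod 53)


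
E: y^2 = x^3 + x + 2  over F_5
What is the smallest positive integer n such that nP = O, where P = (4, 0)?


Compute successive multiples of P until we hit O:
  1P = (4, 0)
  2P = O

ord(P) = 2


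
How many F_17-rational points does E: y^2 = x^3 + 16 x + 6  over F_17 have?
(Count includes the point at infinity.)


For each x in F_17, count y with y^2 = x^3 + 16 x + 6 mod 17:
  x = 3: RHS = 13, y in [8, 9]  -> 2 point(s)
  x = 4: RHS = 15, y in [7, 10]  -> 2 point(s)
  x = 7: RHS = 2, y in [6, 11]  -> 2 point(s)
  x = 8: RHS = 0, y in [0]  -> 1 point(s)
  x = 11: RHS = 0, y in [0]  -> 1 point(s)
  x = 14: RHS = 16, y in [4, 13]  -> 2 point(s)
  x = 15: RHS = 0, y in [0]  -> 1 point(s)
Affine points: 11. Add the point at infinity: total = 12.

#E(F_17) = 12


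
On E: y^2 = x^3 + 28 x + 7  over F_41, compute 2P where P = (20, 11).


Doubling: s = (3 x1^2 + a) / (2 y1)
s = (3*20^2 + 28) / (2*11) mod 41 = 26
x3 = s^2 - 2 x1 mod 41 = 26^2 - 2*20 = 21
y3 = s (x1 - x3) - y1 mod 41 = 26 * (20 - 21) - 11 = 4

2P = (21, 4)


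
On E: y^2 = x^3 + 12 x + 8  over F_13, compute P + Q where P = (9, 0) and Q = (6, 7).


P != Q, so use the chord formula.
s = (y2 - y1) / (x2 - x1) = (7) / (10) mod 13 = 2
x3 = s^2 - x1 - x2 mod 13 = 2^2 - 9 - 6 = 2
y3 = s (x1 - x3) - y1 mod 13 = 2 * (9 - 2) - 0 = 1

P + Q = (2, 1)


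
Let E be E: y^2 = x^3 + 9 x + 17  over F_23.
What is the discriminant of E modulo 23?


4 a^3 + 27 b^2 = 4*9^3 + 27*17^2 = 2916 + 7803 = 10719
Delta = -16 * (10719) = -171504
Delta mod 23 = 7

Delta = 7 (mod 23)


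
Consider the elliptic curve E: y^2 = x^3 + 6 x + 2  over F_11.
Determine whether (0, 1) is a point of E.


Check whether y^2 = x^3 + 6 x + 2 (mod 11) for (x, y) = (0, 1).
LHS: y^2 = 1^2 mod 11 = 1
RHS: x^3 + 6 x + 2 = 0^3 + 6*0 + 2 mod 11 = 2
LHS != RHS

No, not on the curve


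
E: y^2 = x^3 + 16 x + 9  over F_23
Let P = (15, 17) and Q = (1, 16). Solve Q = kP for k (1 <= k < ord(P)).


Enumerate multiples of P until we hit Q = (1, 16):
  1P = (15, 17)
  2P = (20, 16)
  3P = (0, 3)
  4P = (1, 16)
Match found at i = 4.

k = 4


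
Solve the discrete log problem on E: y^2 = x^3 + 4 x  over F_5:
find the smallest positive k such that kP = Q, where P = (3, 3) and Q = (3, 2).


Enumerate multiples of P until we hit Q = (3, 2):
  1P = (3, 3)
  2P = (0, 0)
  3P = (3, 2)
Match found at i = 3.

k = 3


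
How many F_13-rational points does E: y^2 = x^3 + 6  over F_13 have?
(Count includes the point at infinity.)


For each x in F_13, count y with y^2 = x^3 + 0 x + 6 mod 13:
  x = 2: RHS = 1, y in [1, 12]  -> 2 point(s)
  x = 5: RHS = 1, y in [1, 12]  -> 2 point(s)
  x = 6: RHS = 1, y in [1, 12]  -> 2 point(s)
Affine points: 6. Add the point at infinity: total = 7.

#E(F_13) = 7


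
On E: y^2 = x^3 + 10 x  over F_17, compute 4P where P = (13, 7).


k = 4 = 100_2 (binary, LSB first: 001)
Double-and-add from P = (13, 7):
  bit 0 = 0: acc unchanged = O
  bit 1 = 0: acc unchanged = O
  bit 2 = 1: acc = O + (13, 10) = (13, 10)

4P = (13, 10)


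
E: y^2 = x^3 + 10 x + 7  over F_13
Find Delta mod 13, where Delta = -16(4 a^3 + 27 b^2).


4 a^3 + 27 b^2 = 4*10^3 + 27*7^2 = 4000 + 1323 = 5323
Delta = -16 * (5323) = -85168
Delta mod 13 = 8

Delta = 8 (mod 13)


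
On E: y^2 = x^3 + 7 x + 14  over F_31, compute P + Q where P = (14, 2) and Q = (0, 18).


P != Q, so use the chord formula.
s = (y2 - y1) / (x2 - x1) = (16) / (17) mod 31 = 21
x3 = s^2 - x1 - x2 mod 31 = 21^2 - 14 - 0 = 24
y3 = s (x1 - x3) - y1 mod 31 = 21 * (14 - 24) - 2 = 5

P + Q = (24, 5)


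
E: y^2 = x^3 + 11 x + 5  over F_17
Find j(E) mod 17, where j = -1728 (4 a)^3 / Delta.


Delta = -16(4 a^3 + 27 b^2) mod 17 = 15
-1728 * (4 a)^3 = -1728 * (4*11)^3 mod 17 = 16
j = 16 * 15^(-1) mod 17 = 9

j = 9 (mod 17)


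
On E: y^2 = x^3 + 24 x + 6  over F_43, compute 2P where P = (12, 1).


Doubling: s = (3 x1^2 + a) / (2 y1)
s = (3*12^2 + 24) / (2*1) mod 43 = 13
x3 = s^2 - 2 x1 mod 43 = 13^2 - 2*12 = 16
y3 = s (x1 - x3) - y1 mod 43 = 13 * (12 - 16) - 1 = 33

2P = (16, 33)


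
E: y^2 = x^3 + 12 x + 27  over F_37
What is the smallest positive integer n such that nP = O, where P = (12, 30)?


Compute successive multiples of P until we hit O:
  1P = (12, 30)
  2P = (13, 7)
  3P = (23, 1)
  4P = (1, 15)
  5P = (28, 2)
  6P = (7, 26)
  7P = (29, 23)
  8P = (26, 28)
  ... (continuing to 48P)
  48P = O

ord(P) = 48


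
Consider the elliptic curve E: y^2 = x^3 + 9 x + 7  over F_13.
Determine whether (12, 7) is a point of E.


Check whether y^2 = x^3 + 9 x + 7 (mod 13) for (x, y) = (12, 7).
LHS: y^2 = 7^2 mod 13 = 10
RHS: x^3 + 9 x + 7 = 12^3 + 9*12 + 7 mod 13 = 10
LHS = RHS

Yes, on the curve


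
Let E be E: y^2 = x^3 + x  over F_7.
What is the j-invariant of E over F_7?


Delta = -16(4 a^3 + 27 b^2) mod 7 = 6
-1728 * (4 a)^3 = -1728 * (4*1)^3 mod 7 = 1
j = 1 * 6^(-1) mod 7 = 6

j = 6 (mod 7)


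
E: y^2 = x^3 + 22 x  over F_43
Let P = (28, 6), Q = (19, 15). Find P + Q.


P != Q, so use the chord formula.
s = (y2 - y1) / (x2 - x1) = (9) / (34) mod 43 = 42
x3 = s^2 - x1 - x2 mod 43 = 42^2 - 28 - 19 = 40
y3 = s (x1 - x3) - y1 mod 43 = 42 * (28 - 40) - 6 = 6

P + Q = (40, 6)


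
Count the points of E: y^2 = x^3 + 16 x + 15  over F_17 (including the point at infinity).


For each x in F_17, count y with y^2 = x^3 + 16 x + 15 mod 17:
  x = 0: RHS = 15, y in [7, 10]  -> 2 point(s)
  x = 1: RHS = 15, y in [7, 10]  -> 2 point(s)
  x = 2: RHS = 4, y in [2, 15]  -> 2 point(s)
  x = 5: RHS = 16, y in [4, 13]  -> 2 point(s)
  x = 6: RHS = 4, y in [2, 15]  -> 2 point(s)
  x = 8: RHS = 9, y in [3, 14]  -> 2 point(s)
  x = 9: RHS = 4, y in [2, 15]  -> 2 point(s)
  x = 10: RHS = 2, y in [6, 11]  -> 2 point(s)
  x = 11: RHS = 9, y in [3, 14]  -> 2 point(s)
  x = 14: RHS = 8, y in [5, 12]  -> 2 point(s)
  x = 15: RHS = 9, y in [3, 14]  -> 2 point(s)
  x = 16: RHS = 15, y in [7, 10]  -> 2 point(s)
Affine points: 24. Add the point at infinity: total = 25.

#E(F_17) = 25


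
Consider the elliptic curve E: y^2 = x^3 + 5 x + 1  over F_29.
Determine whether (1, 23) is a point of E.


Check whether y^2 = x^3 + 5 x + 1 (mod 29) for (x, y) = (1, 23).
LHS: y^2 = 23^2 mod 29 = 7
RHS: x^3 + 5 x + 1 = 1^3 + 5*1 + 1 mod 29 = 7
LHS = RHS

Yes, on the curve


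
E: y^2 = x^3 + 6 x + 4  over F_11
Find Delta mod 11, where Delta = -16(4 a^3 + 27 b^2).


4 a^3 + 27 b^2 = 4*6^3 + 27*4^2 = 864 + 432 = 1296
Delta = -16 * (1296) = -20736
Delta mod 11 = 10

Delta = 10 (mod 11)


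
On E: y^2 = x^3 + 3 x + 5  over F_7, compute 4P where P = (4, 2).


k = 4 = 100_2 (binary, LSB first: 001)
Double-and-add from P = (4, 2):
  bit 0 = 0: acc unchanged = O
  bit 1 = 0: acc unchanged = O
  bit 2 = 1: acc = O + (6, 6) = (6, 6)

4P = (6, 6)


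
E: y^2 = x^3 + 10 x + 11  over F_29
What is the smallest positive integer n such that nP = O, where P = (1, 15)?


Compute successive multiples of P until we hit O:
  1P = (1, 15)
  2P = (22, 2)
  3P = (10, 3)
  4P = (23, 24)
  5P = (25, 20)
  6P = (4, 17)
  7P = (18, 22)
  8P = (19, 10)
  ... (continuing to 28P)
  28P = O

ord(P) = 28


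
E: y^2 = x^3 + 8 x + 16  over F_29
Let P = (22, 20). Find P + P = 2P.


Doubling: s = (3 x1^2 + a) / (2 y1)
s = (3*22^2 + 8) / (2*20) mod 29 = 22
x3 = s^2 - 2 x1 mod 29 = 22^2 - 2*22 = 5
y3 = s (x1 - x3) - y1 mod 29 = 22 * (22 - 5) - 20 = 6

2P = (5, 6)


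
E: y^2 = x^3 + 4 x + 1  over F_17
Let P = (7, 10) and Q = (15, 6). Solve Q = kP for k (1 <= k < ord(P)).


Enumerate multiples of P until we hit Q = (15, 6):
  1P = (7, 10)
  2P = (11, 4)
  3P = (14, 9)
  4P = (4, 9)
  5P = (8, 1)
  6P = (15, 11)
  7P = (16, 8)
  8P = (10, 2)
  9P = (9, 1)
  10P = (0, 1)
  11P = (12, 3)
  12P = (2, 0)
  13P = (12, 14)
  14P = (0, 16)
  15P = (9, 16)
  16P = (10, 15)
  17P = (16, 9)
  18P = (15, 6)
Match found at i = 18.

k = 18


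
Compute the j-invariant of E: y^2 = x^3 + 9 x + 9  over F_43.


Delta = -16(4 a^3 + 27 b^2) mod 43 = 9
-1728 * (4 a)^3 = -1728 * (4*9)^3 mod 43 = 35
j = 35 * 9^(-1) mod 43 = 23

j = 23 (mod 43)


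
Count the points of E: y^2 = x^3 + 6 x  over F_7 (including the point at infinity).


For each x in F_7, count y with y^2 = x^3 + 6 x + 0 mod 7:
  x = 0: RHS = 0, y in [0]  -> 1 point(s)
  x = 1: RHS = 0, y in [0]  -> 1 point(s)
  x = 4: RHS = 4, y in [2, 5]  -> 2 point(s)
  x = 5: RHS = 1, y in [1, 6]  -> 2 point(s)
  x = 6: RHS = 0, y in [0]  -> 1 point(s)
Affine points: 7. Add the point at infinity: total = 8.

#E(F_7) = 8


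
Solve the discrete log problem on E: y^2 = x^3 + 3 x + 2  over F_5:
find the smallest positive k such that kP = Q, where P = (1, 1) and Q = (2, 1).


Enumerate multiples of P until we hit Q = (2, 1):
  1P = (1, 1)
  2P = (2, 1)
Match found at i = 2.

k = 2


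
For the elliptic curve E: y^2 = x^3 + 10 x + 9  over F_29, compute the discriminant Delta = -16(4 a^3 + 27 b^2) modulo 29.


4 a^3 + 27 b^2 = 4*10^3 + 27*9^2 = 4000 + 2187 = 6187
Delta = -16 * (6187) = -98992
Delta mod 29 = 14

Delta = 14 (mod 29)


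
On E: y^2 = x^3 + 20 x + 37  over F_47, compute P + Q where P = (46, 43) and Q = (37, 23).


P != Q, so use the chord formula.
s = (y2 - y1) / (x2 - x1) = (27) / (38) mod 47 = 44
x3 = s^2 - x1 - x2 mod 47 = 44^2 - 46 - 37 = 20
y3 = s (x1 - x3) - y1 mod 47 = 44 * (46 - 20) - 43 = 20

P + Q = (20, 20)


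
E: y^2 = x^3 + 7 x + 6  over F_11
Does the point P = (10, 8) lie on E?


Check whether y^2 = x^3 + 7 x + 6 (mod 11) for (x, y) = (10, 8).
LHS: y^2 = 8^2 mod 11 = 9
RHS: x^3 + 7 x + 6 = 10^3 + 7*10 + 6 mod 11 = 9
LHS = RHS

Yes, on the curve


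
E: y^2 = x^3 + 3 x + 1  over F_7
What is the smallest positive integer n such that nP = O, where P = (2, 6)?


Compute successive multiples of P until we hit O:
  1P = (2, 6)
  2P = (5, 6)
  3P = (0, 1)
  4P = (6, 5)
  5P = (3, 3)
  6P = (4, 0)
  7P = (3, 4)
  8P = (6, 2)
  ... (continuing to 12P)
  12P = O

ord(P) = 12


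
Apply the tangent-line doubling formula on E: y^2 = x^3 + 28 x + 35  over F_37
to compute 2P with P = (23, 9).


Doubling: s = (3 x1^2 + a) / (2 y1)
s = (3*23^2 + 28) / (2*9) mod 37 = 26
x3 = s^2 - 2 x1 mod 37 = 26^2 - 2*23 = 1
y3 = s (x1 - x3) - y1 mod 37 = 26 * (23 - 1) - 9 = 8

2P = (1, 8)


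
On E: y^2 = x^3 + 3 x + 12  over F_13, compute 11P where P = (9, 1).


k = 11 = 1011_2 (binary, LSB first: 1101)
Double-and-add from P = (9, 1):
  bit 0 = 1: acc = O + (9, 1) = (9, 1)
  bit 1 = 1: acc = (9, 1) + (5, 10) = (0, 8)
  bit 2 = 0: acc unchanged = (0, 8)
  bit 3 = 1: acc = (0, 8) + (6, 8) = (7, 5)

11P = (7, 5)


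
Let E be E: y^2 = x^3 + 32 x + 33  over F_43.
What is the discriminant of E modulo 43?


4 a^3 + 27 b^2 = 4*32^3 + 27*33^2 = 131072 + 29403 = 160475
Delta = -16 * (160475) = -2567600
Delta mod 43 = 16

Delta = 16 (mod 43)


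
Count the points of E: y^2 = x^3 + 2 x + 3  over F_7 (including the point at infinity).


For each x in F_7, count y with y^2 = x^3 + 2 x + 3 mod 7:
  x = 2: RHS = 1, y in [1, 6]  -> 2 point(s)
  x = 3: RHS = 1, y in [1, 6]  -> 2 point(s)
  x = 6: RHS = 0, y in [0]  -> 1 point(s)
Affine points: 5. Add the point at infinity: total = 6.

#E(F_7) = 6


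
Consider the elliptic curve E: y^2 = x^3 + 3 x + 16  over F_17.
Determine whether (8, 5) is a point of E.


Check whether y^2 = x^3 + 3 x + 16 (mod 17) for (x, y) = (8, 5).
LHS: y^2 = 5^2 mod 17 = 8
RHS: x^3 + 3 x + 16 = 8^3 + 3*8 + 16 mod 17 = 8
LHS = RHS

Yes, on the curve


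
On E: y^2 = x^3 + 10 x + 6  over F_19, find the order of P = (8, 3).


Compute successive multiples of P until we hit O:
  1P = (8, 3)
  2P = (7, 18)
  3P = (1, 6)
  4P = (16, 14)
  5P = (15, 4)
  6P = (3, 14)
  7P = (6, 4)
  8P = (10, 17)
  ... (continuing to 23P)
  23P = O

ord(P) = 23


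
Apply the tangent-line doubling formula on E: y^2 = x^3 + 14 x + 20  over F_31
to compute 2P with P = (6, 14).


Doubling: s = (3 x1^2 + a) / (2 y1)
s = (3*6^2 + 14) / (2*14) mod 31 = 11
x3 = s^2 - 2 x1 mod 31 = 11^2 - 2*6 = 16
y3 = s (x1 - x3) - y1 mod 31 = 11 * (6 - 16) - 14 = 0

2P = (16, 0)


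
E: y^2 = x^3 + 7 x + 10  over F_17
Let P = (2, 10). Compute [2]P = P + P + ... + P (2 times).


k = 2 = 10_2 (binary, LSB first: 01)
Double-and-add from P = (2, 10):
  bit 0 = 0: acc unchanged = O
  bit 1 = 1: acc = O + (4, 0) = (4, 0)

2P = (4, 0)


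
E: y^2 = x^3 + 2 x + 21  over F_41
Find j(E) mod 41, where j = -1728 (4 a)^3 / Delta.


Delta = -16(4 a^3 + 27 b^2) mod 41 = 36
-1728 * (4 a)^3 = -1728 * (4*2)^3 mod 41 = 3
j = 3 * 36^(-1) mod 41 = 24

j = 24 (mod 41)


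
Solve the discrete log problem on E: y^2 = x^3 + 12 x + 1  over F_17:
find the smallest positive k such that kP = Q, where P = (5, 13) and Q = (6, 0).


Enumerate multiples of P until we hit Q = (6, 0):
  1P = (5, 13)
  2P = (6, 0)
Match found at i = 2.

k = 2


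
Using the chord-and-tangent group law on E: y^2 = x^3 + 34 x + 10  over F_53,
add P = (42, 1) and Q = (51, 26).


P != Q, so use the chord formula.
s = (y2 - y1) / (x2 - x1) = (25) / (9) mod 53 = 44
x3 = s^2 - x1 - x2 mod 53 = 44^2 - 42 - 51 = 41
y3 = s (x1 - x3) - y1 mod 53 = 44 * (42 - 41) - 1 = 43

P + Q = (41, 43)


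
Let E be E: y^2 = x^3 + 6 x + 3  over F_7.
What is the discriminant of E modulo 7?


4 a^3 + 27 b^2 = 4*6^3 + 27*3^2 = 864 + 243 = 1107
Delta = -16 * (1107) = -17712
Delta mod 7 = 5

Delta = 5 (mod 7)


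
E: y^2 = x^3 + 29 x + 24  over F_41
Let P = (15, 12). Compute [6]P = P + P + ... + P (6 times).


k = 6 = 110_2 (binary, LSB first: 011)
Double-and-add from P = (15, 12):
  bit 0 = 0: acc unchanged = O
  bit 1 = 1: acc = O + (15, 29) = (15, 29)
  bit 2 = 1: acc = (15, 29) + (15, 12) = O

6P = O


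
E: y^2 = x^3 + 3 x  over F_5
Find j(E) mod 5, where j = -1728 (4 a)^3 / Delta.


Delta = -16(4 a^3 + 27 b^2) mod 5 = 2
-1728 * (4 a)^3 = -1728 * (4*3)^3 mod 5 = 1
j = 1 * 2^(-1) mod 5 = 3

j = 3 (mod 5)


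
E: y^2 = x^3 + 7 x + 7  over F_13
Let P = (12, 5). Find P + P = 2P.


Doubling: s = (3 x1^2 + a) / (2 y1)
s = (3*12^2 + 7) / (2*5) mod 13 = 1
x3 = s^2 - 2 x1 mod 13 = 1^2 - 2*12 = 3
y3 = s (x1 - x3) - y1 mod 13 = 1 * (12 - 3) - 5 = 4

2P = (3, 4)


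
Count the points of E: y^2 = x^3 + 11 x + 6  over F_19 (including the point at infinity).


For each x in F_19, count y with y^2 = x^3 + 11 x + 6 mod 19:
  x = 0: RHS = 6, y in [5, 14]  -> 2 point(s)
  x = 2: RHS = 17, y in [6, 13]  -> 2 point(s)
  x = 3: RHS = 9, y in [3, 16]  -> 2 point(s)
  x = 4: RHS = 0, y in [0]  -> 1 point(s)
  x = 8: RHS = 17, y in [6, 13]  -> 2 point(s)
  x = 9: RHS = 17, y in [6, 13]  -> 2 point(s)
  x = 12: RHS = 4, y in [2, 17]  -> 2 point(s)
  x = 13: RHS = 9, y in [3, 16]  -> 2 point(s)
  x = 14: RHS = 16, y in [4, 15]  -> 2 point(s)
Affine points: 17. Add the point at infinity: total = 18.

#E(F_19) = 18


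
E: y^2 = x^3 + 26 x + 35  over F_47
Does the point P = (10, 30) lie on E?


Check whether y^2 = x^3 + 26 x + 35 (mod 47) for (x, y) = (10, 30).
LHS: y^2 = 30^2 mod 47 = 7
RHS: x^3 + 26 x + 35 = 10^3 + 26*10 + 35 mod 47 = 26
LHS != RHS

No, not on the curve


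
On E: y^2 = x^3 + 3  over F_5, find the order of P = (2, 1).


Compute successive multiples of P until we hit O:
  1P = (2, 1)
  2P = (2, 4)
  3P = O

ord(P) = 3


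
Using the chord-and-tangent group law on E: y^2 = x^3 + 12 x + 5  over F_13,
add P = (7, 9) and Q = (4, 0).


P != Q, so use the chord formula.
s = (y2 - y1) / (x2 - x1) = (4) / (10) mod 13 = 3
x3 = s^2 - x1 - x2 mod 13 = 3^2 - 7 - 4 = 11
y3 = s (x1 - x3) - y1 mod 13 = 3 * (7 - 11) - 9 = 5

P + Q = (11, 5)


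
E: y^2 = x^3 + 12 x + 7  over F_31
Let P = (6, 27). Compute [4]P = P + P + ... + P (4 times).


k = 4 = 100_2 (binary, LSB first: 001)
Double-and-add from P = (6, 27):
  bit 0 = 0: acc unchanged = O
  bit 1 = 0: acc unchanged = O
  bit 2 = 1: acc = O + (26, 15) = (26, 15)

4P = (26, 15)


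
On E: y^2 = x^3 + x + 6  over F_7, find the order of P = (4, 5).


Compute successive multiples of P until we hit O:
  1P = (4, 5)
  2P = (6, 2)
  3P = (1, 1)
  4P = (3, 1)
  5P = (2, 3)
  6P = (2, 4)
  7P = (3, 6)
  8P = (1, 6)
  ... (continuing to 11P)
  11P = O

ord(P) = 11


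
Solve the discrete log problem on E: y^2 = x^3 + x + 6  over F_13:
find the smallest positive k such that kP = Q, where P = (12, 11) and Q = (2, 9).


Enumerate multiples of P until we hit Q = (2, 9):
  1P = (12, 11)
  2P = (3, 6)
  3P = (2, 9)
Match found at i = 3.

k = 3


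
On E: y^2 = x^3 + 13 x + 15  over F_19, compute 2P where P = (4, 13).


Doubling: s = (3 x1^2 + a) / (2 y1)
s = (3*4^2 + 13) / (2*13) mod 19 = 6
x3 = s^2 - 2 x1 mod 19 = 6^2 - 2*4 = 9
y3 = s (x1 - x3) - y1 mod 19 = 6 * (4 - 9) - 13 = 14

2P = (9, 14)


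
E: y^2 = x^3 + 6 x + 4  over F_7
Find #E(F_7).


For each x in F_7, count y with y^2 = x^3 + 6 x + 4 mod 7:
  x = 0: RHS = 4, y in [2, 5]  -> 2 point(s)
  x = 1: RHS = 4, y in [2, 5]  -> 2 point(s)
  x = 3: RHS = 0, y in [0]  -> 1 point(s)
  x = 4: RHS = 1, y in [1, 6]  -> 2 point(s)
  x = 6: RHS = 4, y in [2, 5]  -> 2 point(s)
Affine points: 9. Add the point at infinity: total = 10.

#E(F_7) = 10


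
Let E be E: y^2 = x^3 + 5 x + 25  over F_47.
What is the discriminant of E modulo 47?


4 a^3 + 27 b^2 = 4*5^3 + 27*25^2 = 500 + 16875 = 17375
Delta = -16 * (17375) = -278000
Delta mod 47 = 5

Delta = 5 (mod 47)


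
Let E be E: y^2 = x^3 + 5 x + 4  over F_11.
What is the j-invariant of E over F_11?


Delta = -16(4 a^3 + 27 b^2) mod 11 = 4
-1728 * (4 a)^3 = -1728 * (4*5)^3 mod 11 = 8
j = 8 * 4^(-1) mod 11 = 2

j = 2 (mod 11)


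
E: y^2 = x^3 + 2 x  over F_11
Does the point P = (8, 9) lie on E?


Check whether y^2 = x^3 + 2 x + 0 (mod 11) for (x, y) = (8, 9).
LHS: y^2 = 9^2 mod 11 = 4
RHS: x^3 + 2 x + 0 = 8^3 + 2*8 + 0 mod 11 = 0
LHS != RHS

No, not on the curve


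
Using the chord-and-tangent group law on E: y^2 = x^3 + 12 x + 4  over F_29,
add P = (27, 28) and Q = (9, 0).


P != Q, so use the chord formula.
s = (y2 - y1) / (x2 - x1) = (1) / (11) mod 29 = 8
x3 = s^2 - x1 - x2 mod 29 = 8^2 - 27 - 9 = 28
y3 = s (x1 - x3) - y1 mod 29 = 8 * (27 - 28) - 28 = 22

P + Q = (28, 22)


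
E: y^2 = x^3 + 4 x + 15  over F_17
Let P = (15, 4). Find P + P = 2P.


Doubling: s = (3 x1^2 + a) / (2 y1)
s = (3*15^2 + 4) / (2*4) mod 17 = 2
x3 = s^2 - 2 x1 mod 17 = 2^2 - 2*15 = 8
y3 = s (x1 - x3) - y1 mod 17 = 2 * (15 - 8) - 4 = 10

2P = (8, 10)


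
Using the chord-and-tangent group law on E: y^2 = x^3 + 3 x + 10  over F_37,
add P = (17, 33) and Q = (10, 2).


P != Q, so use the chord formula.
s = (y2 - y1) / (x2 - x1) = (6) / (30) mod 37 = 15
x3 = s^2 - x1 - x2 mod 37 = 15^2 - 17 - 10 = 13
y3 = s (x1 - x3) - y1 mod 37 = 15 * (17 - 13) - 33 = 27

P + Q = (13, 27)


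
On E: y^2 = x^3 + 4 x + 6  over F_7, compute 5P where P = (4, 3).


k = 5 = 101_2 (binary, LSB first: 101)
Double-and-add from P = (4, 3):
  bit 0 = 1: acc = O + (4, 3) = (4, 3)
  bit 1 = 0: acc unchanged = (4, 3)
  bit 2 = 1: acc = (4, 3) + (5, 5) = (2, 1)

5P = (2, 1)


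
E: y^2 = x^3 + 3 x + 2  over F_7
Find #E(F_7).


For each x in F_7, count y with y^2 = x^3 + 3 x + 2 mod 7:
  x = 0: RHS = 2, y in [3, 4]  -> 2 point(s)
  x = 2: RHS = 2, y in [3, 4]  -> 2 point(s)
  x = 4: RHS = 1, y in [1, 6]  -> 2 point(s)
  x = 5: RHS = 2, y in [3, 4]  -> 2 point(s)
Affine points: 8. Add the point at infinity: total = 9.

#E(F_7) = 9


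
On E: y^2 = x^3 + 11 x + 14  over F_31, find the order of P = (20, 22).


Compute successive multiples of P until we hit O:
  1P = (20, 22)
  2P = (9, 25)
  3P = (30, 23)
  4P = (21, 12)
  5P = (28, 27)
  6P = (11, 3)
  7P = (19, 18)
  8P = (8, 26)
  ... (continuing to 34P)
  34P = O

ord(P) = 34


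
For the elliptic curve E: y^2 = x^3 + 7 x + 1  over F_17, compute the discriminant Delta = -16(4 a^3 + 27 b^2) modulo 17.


4 a^3 + 27 b^2 = 4*7^3 + 27*1^2 = 1372 + 27 = 1399
Delta = -16 * (1399) = -22384
Delta mod 17 = 5

Delta = 5 (mod 17)


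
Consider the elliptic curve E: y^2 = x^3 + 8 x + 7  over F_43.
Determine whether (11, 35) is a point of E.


Check whether y^2 = x^3 + 8 x + 7 (mod 43) for (x, y) = (11, 35).
LHS: y^2 = 35^2 mod 43 = 21
RHS: x^3 + 8 x + 7 = 11^3 + 8*11 + 7 mod 43 = 7
LHS != RHS

No, not on the curve


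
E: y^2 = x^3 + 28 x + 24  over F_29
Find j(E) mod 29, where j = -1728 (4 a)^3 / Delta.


Delta = -16(4 a^3 + 27 b^2) mod 29 = 23
-1728 * (4 a)^3 = -1728 * (4*28)^3 mod 29 = 15
j = 15 * 23^(-1) mod 29 = 12

j = 12 (mod 29)


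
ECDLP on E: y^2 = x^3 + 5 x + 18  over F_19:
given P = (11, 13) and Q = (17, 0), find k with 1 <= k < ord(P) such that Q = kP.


Enumerate multiples of P until we hit Q = (17, 0):
  1P = (11, 13)
  2P = (17, 0)
Match found at i = 2.

k = 2


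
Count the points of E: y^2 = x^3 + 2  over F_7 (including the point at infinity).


For each x in F_7, count y with y^2 = x^3 + 0 x + 2 mod 7:
  x = 0: RHS = 2, y in [3, 4]  -> 2 point(s)
  x = 3: RHS = 1, y in [1, 6]  -> 2 point(s)
  x = 5: RHS = 1, y in [1, 6]  -> 2 point(s)
  x = 6: RHS = 1, y in [1, 6]  -> 2 point(s)
Affine points: 8. Add the point at infinity: total = 9.

#E(F_7) = 9


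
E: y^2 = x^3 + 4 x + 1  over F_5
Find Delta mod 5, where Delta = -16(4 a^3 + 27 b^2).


4 a^3 + 27 b^2 = 4*4^3 + 27*1^2 = 256 + 27 = 283
Delta = -16 * (283) = -4528
Delta mod 5 = 2

Delta = 2 (mod 5)


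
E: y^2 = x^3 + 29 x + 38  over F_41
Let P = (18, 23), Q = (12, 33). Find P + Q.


P != Q, so use the chord formula.
s = (y2 - y1) / (x2 - x1) = (10) / (35) mod 41 = 12
x3 = s^2 - x1 - x2 mod 41 = 12^2 - 18 - 12 = 32
y3 = s (x1 - x3) - y1 mod 41 = 12 * (18 - 32) - 23 = 14

P + Q = (32, 14)


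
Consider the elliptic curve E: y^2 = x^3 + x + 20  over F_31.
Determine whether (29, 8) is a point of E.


Check whether y^2 = x^3 + 1 x + 20 (mod 31) for (x, y) = (29, 8).
LHS: y^2 = 8^2 mod 31 = 2
RHS: x^3 + 1 x + 20 = 29^3 + 1*29 + 20 mod 31 = 10
LHS != RHS

No, not on the curve


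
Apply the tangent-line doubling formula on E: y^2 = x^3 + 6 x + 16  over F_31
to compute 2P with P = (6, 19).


Doubling: s = (3 x1^2 + a) / (2 y1)
s = (3*6^2 + 6) / (2*19) mod 31 = 3
x3 = s^2 - 2 x1 mod 31 = 3^2 - 2*6 = 28
y3 = s (x1 - x3) - y1 mod 31 = 3 * (6 - 28) - 19 = 8

2P = (28, 8)


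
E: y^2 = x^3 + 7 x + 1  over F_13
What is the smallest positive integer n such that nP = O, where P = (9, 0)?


Compute successive multiples of P until we hit O:
  1P = (9, 0)
  2P = O

ord(P) = 2


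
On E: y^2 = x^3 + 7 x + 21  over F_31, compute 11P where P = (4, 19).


k = 11 = 1011_2 (binary, LSB first: 1101)
Double-and-add from P = (4, 19):
  bit 0 = 1: acc = O + (4, 19) = (4, 19)
  bit 1 = 1: acc = (4, 19) + (24, 1) = (19, 10)
  bit 2 = 0: acc unchanged = (19, 10)
  bit 3 = 1: acc = (19, 10) + (26, 4) = (19, 21)

11P = (19, 21)


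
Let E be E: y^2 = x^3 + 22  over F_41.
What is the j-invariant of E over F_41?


Delta = -16(4 a^3 + 27 b^2) mod 41 = 12
-1728 * (4 a)^3 = -1728 * (4*0)^3 mod 41 = 0
j = 0 * 12^(-1) mod 41 = 0

j = 0 (mod 41)


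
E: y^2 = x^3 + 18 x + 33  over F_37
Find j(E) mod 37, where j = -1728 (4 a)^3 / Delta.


Delta = -16(4 a^3 + 27 b^2) mod 37 = 15
-1728 * (4 a)^3 = -1728 * (4*18)^3 mod 37 = 23
j = 23 * 15^(-1) mod 37 = 4

j = 4 (mod 37)


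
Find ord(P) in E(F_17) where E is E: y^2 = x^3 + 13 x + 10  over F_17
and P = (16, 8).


Compute successive multiples of P until we hit O:
  1P = (16, 8)
  2P = (3, 5)
  3P = (6, 10)
  4P = (10, 1)
  5P = (7, 11)
  6P = (13, 8)
  7P = (5, 9)
  8P = (5, 8)
  ... (continuing to 15P)
  15P = O

ord(P) = 15


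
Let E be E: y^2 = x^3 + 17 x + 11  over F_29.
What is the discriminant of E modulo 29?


4 a^3 + 27 b^2 = 4*17^3 + 27*11^2 = 19652 + 3267 = 22919
Delta = -16 * (22919) = -366704
Delta mod 29 = 1

Delta = 1 (mod 29)


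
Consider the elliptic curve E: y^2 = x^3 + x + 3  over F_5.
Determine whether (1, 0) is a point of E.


Check whether y^2 = x^3 + 1 x + 3 (mod 5) for (x, y) = (1, 0).
LHS: y^2 = 0^2 mod 5 = 0
RHS: x^3 + 1 x + 3 = 1^3 + 1*1 + 3 mod 5 = 0
LHS = RHS

Yes, on the curve


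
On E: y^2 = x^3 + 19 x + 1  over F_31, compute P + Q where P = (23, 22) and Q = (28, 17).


P != Q, so use the chord formula.
s = (y2 - y1) / (x2 - x1) = (26) / (5) mod 31 = 30
x3 = s^2 - x1 - x2 mod 31 = 30^2 - 23 - 28 = 12
y3 = s (x1 - x3) - y1 mod 31 = 30 * (23 - 12) - 22 = 29

P + Q = (12, 29)


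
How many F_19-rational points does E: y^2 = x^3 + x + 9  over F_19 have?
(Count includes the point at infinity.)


For each x in F_19, count y with y^2 = x^3 + 1 x + 9 mod 19:
  x = 0: RHS = 9, y in [3, 16]  -> 2 point(s)
  x = 1: RHS = 11, y in [7, 12]  -> 2 point(s)
  x = 2: RHS = 0, y in [0]  -> 1 point(s)
  x = 3: RHS = 1, y in [1, 18]  -> 2 point(s)
  x = 4: RHS = 1, y in [1, 18]  -> 2 point(s)
  x = 5: RHS = 6, y in [5, 14]  -> 2 point(s)
  x = 7: RHS = 17, y in [6, 13]  -> 2 point(s)
  x = 8: RHS = 16, y in [4, 15]  -> 2 point(s)
  x = 9: RHS = 6, y in [5, 14]  -> 2 point(s)
  x = 12: RHS = 1, y in [1, 18]  -> 2 point(s)
  x = 15: RHS = 17, y in [6, 13]  -> 2 point(s)
  x = 16: RHS = 17, y in [6, 13]  -> 2 point(s)
  x = 18: RHS = 7, y in [8, 11]  -> 2 point(s)
Affine points: 25. Add the point at infinity: total = 26.

#E(F_19) = 26


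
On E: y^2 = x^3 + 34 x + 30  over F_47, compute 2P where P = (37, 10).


Doubling: s = (3 x1^2 + a) / (2 y1)
s = (3*37^2 + 34) / (2*10) mod 47 = 12
x3 = s^2 - 2 x1 mod 47 = 12^2 - 2*37 = 23
y3 = s (x1 - x3) - y1 mod 47 = 12 * (37 - 23) - 10 = 17

2P = (23, 17)


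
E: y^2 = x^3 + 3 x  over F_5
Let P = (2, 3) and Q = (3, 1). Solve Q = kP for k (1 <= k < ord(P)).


Enumerate multiples of P until we hit Q = (3, 1):
  1P = (2, 3)
  2P = (1, 2)
  3P = (3, 1)
Match found at i = 3.

k = 3


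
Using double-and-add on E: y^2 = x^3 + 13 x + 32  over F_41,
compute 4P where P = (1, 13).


k = 4 = 100_2 (binary, LSB first: 001)
Double-and-add from P = (1, 13):
  bit 0 = 0: acc unchanged = O
  bit 1 = 0: acc unchanged = O
  bit 2 = 1: acc = O + (8, 22) = (8, 22)

4P = (8, 22)


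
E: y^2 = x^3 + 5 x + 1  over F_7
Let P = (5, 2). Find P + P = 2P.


Doubling: s = (3 x1^2 + a) / (2 y1)
s = (3*5^2 + 5) / (2*2) mod 7 = 6
x3 = s^2 - 2 x1 mod 7 = 6^2 - 2*5 = 5
y3 = s (x1 - x3) - y1 mod 7 = 6 * (5 - 5) - 2 = 5

2P = (5, 5)


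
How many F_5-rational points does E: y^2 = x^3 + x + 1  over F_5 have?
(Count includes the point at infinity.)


For each x in F_5, count y with y^2 = x^3 + 1 x + 1 mod 5:
  x = 0: RHS = 1, y in [1, 4]  -> 2 point(s)
  x = 2: RHS = 1, y in [1, 4]  -> 2 point(s)
  x = 3: RHS = 1, y in [1, 4]  -> 2 point(s)
  x = 4: RHS = 4, y in [2, 3]  -> 2 point(s)
Affine points: 8. Add the point at infinity: total = 9.

#E(F_5) = 9


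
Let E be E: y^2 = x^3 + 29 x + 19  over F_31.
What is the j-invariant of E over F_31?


Delta = -16(4 a^3 + 27 b^2) mod 31 = 25
-1728 * (4 a)^3 = -1728 * (4*29)^3 mod 31 = 27
j = 27 * 25^(-1) mod 31 = 11

j = 11 (mod 31)


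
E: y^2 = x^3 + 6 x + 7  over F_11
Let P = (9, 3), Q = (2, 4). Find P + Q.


P != Q, so use the chord formula.
s = (y2 - y1) / (x2 - x1) = (1) / (4) mod 11 = 3
x3 = s^2 - x1 - x2 mod 11 = 3^2 - 9 - 2 = 9
y3 = s (x1 - x3) - y1 mod 11 = 3 * (9 - 9) - 3 = 8

P + Q = (9, 8)


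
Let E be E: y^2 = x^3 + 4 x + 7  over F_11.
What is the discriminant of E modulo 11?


4 a^3 + 27 b^2 = 4*4^3 + 27*7^2 = 256 + 1323 = 1579
Delta = -16 * (1579) = -25264
Delta mod 11 = 3

Delta = 3 (mod 11)


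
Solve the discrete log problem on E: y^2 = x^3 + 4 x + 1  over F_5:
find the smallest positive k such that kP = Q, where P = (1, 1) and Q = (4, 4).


Enumerate multiples of P until we hit Q = (4, 4):
  1P = (1, 1)
  2P = (4, 1)
  3P = (0, 4)
  4P = (3, 0)
  5P = (0, 1)
  6P = (4, 4)
Match found at i = 6.

k = 6


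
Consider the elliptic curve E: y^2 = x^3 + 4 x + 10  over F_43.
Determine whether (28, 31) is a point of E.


Check whether y^2 = x^3 + 4 x + 10 (mod 43) for (x, y) = (28, 31).
LHS: y^2 = 31^2 mod 43 = 15
RHS: x^3 + 4 x + 10 = 28^3 + 4*28 + 10 mod 43 = 15
LHS = RHS

Yes, on the curve


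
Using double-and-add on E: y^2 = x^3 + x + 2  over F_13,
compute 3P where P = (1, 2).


k = 3 = 11_2 (binary, LSB first: 11)
Double-and-add from P = (1, 2):
  bit 0 = 1: acc = O + (1, 2) = (1, 2)
  bit 1 = 1: acc = (1, 2) + (12, 0) = (1, 11)

3P = (1, 11)


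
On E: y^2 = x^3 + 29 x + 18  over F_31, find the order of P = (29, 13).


Compute successive multiples of P until we hit O:
  1P = (29, 13)
  2P = (8, 7)
  3P = (8, 24)
  4P = (29, 18)
  5P = O

ord(P) = 5


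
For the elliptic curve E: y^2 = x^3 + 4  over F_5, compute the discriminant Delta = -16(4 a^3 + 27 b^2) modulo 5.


4 a^3 + 27 b^2 = 4*0^3 + 27*4^2 = 0 + 432 = 432
Delta = -16 * (432) = -6912
Delta mod 5 = 3

Delta = 3 (mod 5)


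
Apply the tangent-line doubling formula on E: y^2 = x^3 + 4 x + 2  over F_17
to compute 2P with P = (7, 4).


Doubling: s = (3 x1^2 + a) / (2 y1)
s = (3*7^2 + 4) / (2*4) mod 17 = 4
x3 = s^2 - 2 x1 mod 17 = 4^2 - 2*7 = 2
y3 = s (x1 - x3) - y1 mod 17 = 4 * (7 - 2) - 4 = 16

2P = (2, 16)


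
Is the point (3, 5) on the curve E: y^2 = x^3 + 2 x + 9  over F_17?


Check whether y^2 = x^3 + 2 x + 9 (mod 17) for (x, y) = (3, 5).
LHS: y^2 = 5^2 mod 17 = 8
RHS: x^3 + 2 x + 9 = 3^3 + 2*3 + 9 mod 17 = 8
LHS = RHS

Yes, on the curve


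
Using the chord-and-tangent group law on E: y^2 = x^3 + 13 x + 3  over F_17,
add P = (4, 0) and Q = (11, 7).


P != Q, so use the chord formula.
s = (y2 - y1) / (x2 - x1) = (7) / (7) mod 17 = 1
x3 = s^2 - x1 - x2 mod 17 = 1^2 - 4 - 11 = 3
y3 = s (x1 - x3) - y1 mod 17 = 1 * (4 - 3) - 0 = 1

P + Q = (3, 1)


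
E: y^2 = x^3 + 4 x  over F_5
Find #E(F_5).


For each x in F_5, count y with y^2 = x^3 + 4 x + 0 mod 5:
  x = 0: RHS = 0, y in [0]  -> 1 point(s)
  x = 1: RHS = 0, y in [0]  -> 1 point(s)
  x = 2: RHS = 1, y in [1, 4]  -> 2 point(s)
  x = 3: RHS = 4, y in [2, 3]  -> 2 point(s)
  x = 4: RHS = 0, y in [0]  -> 1 point(s)
Affine points: 7. Add the point at infinity: total = 8.

#E(F_5) = 8


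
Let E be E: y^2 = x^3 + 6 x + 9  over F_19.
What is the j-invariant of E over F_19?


Delta = -16(4 a^3 + 27 b^2) mod 19 = 14
-1728 * (4 a)^3 = -1728 * (4*6)^3 mod 19 = 11
j = 11 * 14^(-1) mod 19 = 13

j = 13 (mod 19)


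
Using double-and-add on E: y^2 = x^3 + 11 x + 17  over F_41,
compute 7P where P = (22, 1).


k = 7 = 111_2 (binary, LSB first: 111)
Double-and-add from P = (22, 1):
  bit 0 = 1: acc = O + (22, 1) = (22, 1)
  bit 1 = 1: acc = (22, 1) + (29, 24) = (10, 15)
  bit 2 = 1: acc = (10, 15) + (32, 38) = (20, 23)

7P = (20, 23)


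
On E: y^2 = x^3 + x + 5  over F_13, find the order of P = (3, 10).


Compute successive multiples of P until we hit O:
  1P = (3, 10)
  2P = (10, 1)
  3P = (12, 9)
  4P = (7, 2)
  5P = (7, 11)
  6P = (12, 4)
  7P = (10, 12)
  8P = (3, 3)
  ... (continuing to 9P)
  9P = O

ord(P) = 9


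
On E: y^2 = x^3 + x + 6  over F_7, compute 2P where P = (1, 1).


Doubling: s = (3 x1^2 + a) / (2 y1)
s = (3*1^2 + 1) / (2*1) mod 7 = 2
x3 = s^2 - 2 x1 mod 7 = 2^2 - 2*1 = 2
y3 = s (x1 - x3) - y1 mod 7 = 2 * (1 - 2) - 1 = 4

2P = (2, 4)


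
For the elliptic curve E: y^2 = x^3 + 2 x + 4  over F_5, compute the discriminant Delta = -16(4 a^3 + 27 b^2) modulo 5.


4 a^3 + 27 b^2 = 4*2^3 + 27*4^2 = 32 + 432 = 464
Delta = -16 * (464) = -7424
Delta mod 5 = 1

Delta = 1 (mod 5)


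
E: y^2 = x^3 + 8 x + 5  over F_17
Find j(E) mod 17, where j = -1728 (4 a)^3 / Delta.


Delta = -16(4 a^3 + 27 b^2) mod 17 = 3
-1728 * (4 a)^3 = -1728 * (4*8)^3 mod 17 = 3
j = 3 * 3^(-1) mod 17 = 1

j = 1 (mod 17)


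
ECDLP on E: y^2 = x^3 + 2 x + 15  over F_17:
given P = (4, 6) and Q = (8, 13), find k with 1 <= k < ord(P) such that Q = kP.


Enumerate multiples of P until we hit Q = (8, 13):
  1P = (4, 6)
  2P = (7, 7)
  3P = (8, 4)
  4P = (1, 1)
  5P = (11, 5)
  6P = (10, 7)
  7P = (12, 4)
  8P = (0, 10)
  9P = (14, 4)
  10P = (14, 13)
  11P = (0, 7)
  12P = (12, 13)
  13P = (10, 10)
  14P = (11, 12)
  15P = (1, 16)
  16P = (8, 13)
Match found at i = 16.

k = 16


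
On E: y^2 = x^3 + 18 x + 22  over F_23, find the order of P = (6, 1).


Compute successive multiples of P until we hit O:
  1P = (6, 1)
  2P = (1, 15)
  3P = (22, 7)
  4P = (7, 13)
  5P = (16, 17)
  6P = (10, 11)
  7P = (19, 1)
  8P = (21, 22)
  ... (continuing to 19P)
  19P = O

ord(P) = 19


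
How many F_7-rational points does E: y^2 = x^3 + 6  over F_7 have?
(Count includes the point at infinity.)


For each x in F_7, count y with y^2 = x^3 + 0 x + 6 mod 7:
  x = 1: RHS = 0, y in [0]  -> 1 point(s)
  x = 2: RHS = 0, y in [0]  -> 1 point(s)
  x = 4: RHS = 0, y in [0]  -> 1 point(s)
Affine points: 3. Add the point at infinity: total = 4.

#E(F_7) = 4


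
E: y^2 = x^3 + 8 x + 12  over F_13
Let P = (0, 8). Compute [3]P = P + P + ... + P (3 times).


k = 3 = 11_2 (binary, LSB first: 11)
Double-and-add from P = (0, 8):
  bit 0 = 1: acc = O + (0, 8) = (0, 8)
  bit 1 = 1: acc = (0, 8) + (10, 0) = (0, 5)

3P = (0, 5)


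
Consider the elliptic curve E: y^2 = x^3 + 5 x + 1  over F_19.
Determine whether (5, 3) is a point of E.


Check whether y^2 = x^3 + 5 x + 1 (mod 19) for (x, y) = (5, 3).
LHS: y^2 = 3^2 mod 19 = 9
RHS: x^3 + 5 x + 1 = 5^3 + 5*5 + 1 mod 19 = 18
LHS != RHS

No, not on the curve


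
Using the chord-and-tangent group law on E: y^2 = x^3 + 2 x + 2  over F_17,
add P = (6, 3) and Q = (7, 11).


P != Q, so use the chord formula.
s = (y2 - y1) / (x2 - x1) = (8) / (1) mod 17 = 8
x3 = s^2 - x1 - x2 mod 17 = 8^2 - 6 - 7 = 0
y3 = s (x1 - x3) - y1 mod 17 = 8 * (6 - 0) - 3 = 11

P + Q = (0, 11)


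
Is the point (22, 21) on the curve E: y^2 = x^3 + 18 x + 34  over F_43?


Check whether y^2 = x^3 + 18 x + 34 (mod 43) for (x, y) = (22, 21).
LHS: y^2 = 21^2 mod 43 = 11
RHS: x^3 + 18 x + 34 = 22^3 + 18*22 + 34 mod 43 = 27
LHS != RHS

No, not on the curve


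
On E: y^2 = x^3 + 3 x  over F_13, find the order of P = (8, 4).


Compute successive multiples of P until we hit O:
  1P = (8, 4)
  2P = (10, 9)
  3P = (11, 8)
  4P = (3, 7)
  5P = (6, 0)
  6P = (3, 6)
  7P = (11, 5)
  8P = (10, 4)
  ... (continuing to 10P)
  10P = O

ord(P) = 10


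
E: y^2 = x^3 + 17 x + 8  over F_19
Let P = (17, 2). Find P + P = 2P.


Doubling: s = (3 x1^2 + a) / (2 y1)
s = (3*17^2 + 17) / (2*2) mod 19 = 12
x3 = s^2 - 2 x1 mod 19 = 12^2 - 2*17 = 15
y3 = s (x1 - x3) - y1 mod 19 = 12 * (17 - 15) - 2 = 3

2P = (15, 3)
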